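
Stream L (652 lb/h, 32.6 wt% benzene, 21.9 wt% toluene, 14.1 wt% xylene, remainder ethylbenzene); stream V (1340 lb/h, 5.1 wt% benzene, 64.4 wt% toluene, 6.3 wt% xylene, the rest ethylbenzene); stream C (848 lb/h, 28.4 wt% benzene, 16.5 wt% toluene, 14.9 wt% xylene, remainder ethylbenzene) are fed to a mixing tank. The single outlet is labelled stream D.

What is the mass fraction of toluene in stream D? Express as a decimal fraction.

0.403

Total flow out = 652 + 1340 + 848 = 2840 lb/h.
toluene in = 652×0.219 + 1340×0.644 + 848×0.165 = 1145.7 lb/h.
toluene mass fraction in D = 1145.7/2840 = 0.403.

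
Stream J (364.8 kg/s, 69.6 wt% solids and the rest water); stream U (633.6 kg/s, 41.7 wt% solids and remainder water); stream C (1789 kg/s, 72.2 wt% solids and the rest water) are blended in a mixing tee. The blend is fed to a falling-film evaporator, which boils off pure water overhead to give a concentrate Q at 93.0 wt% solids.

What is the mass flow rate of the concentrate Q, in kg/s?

solids entering = 364.8×0.696 + 633.6×0.417 + 1789×0.722 = 1809.8 kg/s.
All solids reports to Q, so Q = 1809.8/0.930 = 1946 kg/s.

1946 kg/s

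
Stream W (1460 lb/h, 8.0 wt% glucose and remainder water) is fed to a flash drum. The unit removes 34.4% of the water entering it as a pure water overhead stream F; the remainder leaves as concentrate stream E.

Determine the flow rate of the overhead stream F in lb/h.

462.1 lb/h

water entering = 1460×0.920 = 1343.2 lb/h; overhead removed = 0.344×1343.2 = 462.06 lb/h.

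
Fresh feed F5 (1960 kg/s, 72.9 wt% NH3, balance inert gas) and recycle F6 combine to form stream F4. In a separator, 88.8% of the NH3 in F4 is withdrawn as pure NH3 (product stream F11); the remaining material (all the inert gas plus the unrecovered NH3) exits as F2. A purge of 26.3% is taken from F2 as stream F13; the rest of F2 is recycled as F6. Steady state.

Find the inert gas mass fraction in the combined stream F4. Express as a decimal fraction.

0.565

inert gas enters only via F5 and leaves only via the purge: 1960×0.271 = 0.263×(inert gas in F2), and the separator passes all inert gas, so inert gas in F4 = inert gas in F2 = 2019.6 kg/s.
NH3 in F4: m_A = 1960×0.729 + (1−0.263)·(1−0.888)·m_A, so m_A = 1428.8/0.9175 = 1557.4 kg/s.
F4 = 1557.4 + 2019.6 = 3577 kg/s.
inert gas fraction in F4 = 2019.6/3577 = 0.565.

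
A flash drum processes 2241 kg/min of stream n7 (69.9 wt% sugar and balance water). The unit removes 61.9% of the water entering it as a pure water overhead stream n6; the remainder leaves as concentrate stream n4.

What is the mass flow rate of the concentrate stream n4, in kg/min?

1823 kg/min

water entering = 2241×0.301 = 674.54 kg/min; overhead removed = 0.619×674.54 = 417.54 kg/min.
Concentrate = 2241 − 417.54 = 1823.5 kg/min.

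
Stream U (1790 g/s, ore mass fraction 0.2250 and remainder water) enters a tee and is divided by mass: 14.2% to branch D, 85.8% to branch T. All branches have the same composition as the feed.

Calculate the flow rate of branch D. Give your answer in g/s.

254.2 g/s

Branch D flow = 0.142×1790 = 254.18 g/s.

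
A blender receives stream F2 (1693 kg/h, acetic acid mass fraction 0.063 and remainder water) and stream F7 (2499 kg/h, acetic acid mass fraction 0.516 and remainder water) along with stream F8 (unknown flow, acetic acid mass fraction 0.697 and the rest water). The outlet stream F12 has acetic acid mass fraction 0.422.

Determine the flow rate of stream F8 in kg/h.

Let F8 be the unknown flow. Total out = 4192 + F8.
acetic acid balance: 1396.1 + 0.697·F8 = 0.422·(4192 + F8)
(0.697 − 0.422)·F8 = 0.422×4192 − 1396.1 = 372.88
F8 = 372.88 / 0.275 = 1355.9 kg/h

1356 kg/h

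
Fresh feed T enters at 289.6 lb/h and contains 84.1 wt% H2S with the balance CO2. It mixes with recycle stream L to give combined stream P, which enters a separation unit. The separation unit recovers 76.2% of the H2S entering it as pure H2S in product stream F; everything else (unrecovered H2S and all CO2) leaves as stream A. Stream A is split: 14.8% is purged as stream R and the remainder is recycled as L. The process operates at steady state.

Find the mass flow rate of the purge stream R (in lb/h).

CO2 enters only via T and leaves only via the purge: 289.6×0.159 = 0.148×(CO2 in A), and the separation unit passes all CO2, so CO2 in P = CO2 in A = 311.12 lb/h.
H2S in P: m_A = 289.6×0.841 + (1−0.148)·(1−0.762)·m_A, so m_A = 243.55/0.7972 = 305.5 lb/h.
A = (1−0.762)×305.5 + 311.12 = 383.83 lb/h.
Purge R = 0.148×383.83 = 56.807 lb/h.

56.81 lb/h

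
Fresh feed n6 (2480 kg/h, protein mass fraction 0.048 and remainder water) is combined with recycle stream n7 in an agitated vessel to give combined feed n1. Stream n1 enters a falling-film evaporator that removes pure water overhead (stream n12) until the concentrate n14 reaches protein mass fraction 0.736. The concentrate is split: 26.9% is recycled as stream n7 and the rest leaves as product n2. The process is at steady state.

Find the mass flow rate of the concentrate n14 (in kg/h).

Overall protein balance (none leaves overhead): protein in fresh feed = protein in product, i.e. 2480×0.048 = (1−0.269)·n14·0.736.
n14 = 119.04/(0.736×0.731) = 221.26 kg/h.

221.3 kg/h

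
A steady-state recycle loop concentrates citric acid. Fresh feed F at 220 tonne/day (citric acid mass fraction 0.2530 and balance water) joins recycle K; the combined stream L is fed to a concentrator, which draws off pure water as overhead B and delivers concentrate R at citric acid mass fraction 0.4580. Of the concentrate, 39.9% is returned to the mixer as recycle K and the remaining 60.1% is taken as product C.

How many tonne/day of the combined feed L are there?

300.7 tonne/day

Overall citric acid balance (none leaves overhead): citric acid in fresh feed = citric acid in product, i.e. 220×0.253 = (1−0.399)·R·0.458.
R = 55.66/(0.458×0.601) = 202.21 tonne/day.
Recycle K = 0.399×202.21 = 80.682 tonne/day.
Combined feed L = 220 + 80.682 = 300.68 tonne/day.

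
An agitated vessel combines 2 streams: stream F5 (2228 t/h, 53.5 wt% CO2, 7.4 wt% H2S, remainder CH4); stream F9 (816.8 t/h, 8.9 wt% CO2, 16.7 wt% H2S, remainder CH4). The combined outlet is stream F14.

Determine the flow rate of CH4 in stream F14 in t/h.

CH4 out = CH4 in = 2228×0.391 + 816.8×0.744 = 1478.8 t/h.

1479 t/h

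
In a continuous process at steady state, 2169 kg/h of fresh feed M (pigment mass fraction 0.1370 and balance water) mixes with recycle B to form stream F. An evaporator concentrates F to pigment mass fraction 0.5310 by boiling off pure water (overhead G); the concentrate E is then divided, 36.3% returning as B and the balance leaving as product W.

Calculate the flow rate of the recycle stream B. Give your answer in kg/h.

Overall pigment balance (none leaves overhead): pigment in fresh feed = pigment in product, i.e. 2169×0.137 = (1−0.363)·E·0.531.
E = 297.15/(0.531×0.637) = 878.51 kg/h.
Recycle B = 0.363×878.51 = 318.9 kg/h.

318.9 kg/h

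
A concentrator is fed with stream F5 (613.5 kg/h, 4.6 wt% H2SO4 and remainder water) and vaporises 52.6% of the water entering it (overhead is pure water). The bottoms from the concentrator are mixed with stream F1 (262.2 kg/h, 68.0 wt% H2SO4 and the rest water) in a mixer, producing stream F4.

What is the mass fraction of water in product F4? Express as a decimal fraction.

Vapour removed = 0.526×0.954×613.5 = 307.86 kg/h; concentrate = 305.64 kg/h.
water reaching the mixer = 277.42 (from concentrate) + 262.2×0.320 = 361.33 kg/h.
Product flow = 305.64 + 262.2 = 567.84 kg/h; water fraction = 0.6363.

0.6363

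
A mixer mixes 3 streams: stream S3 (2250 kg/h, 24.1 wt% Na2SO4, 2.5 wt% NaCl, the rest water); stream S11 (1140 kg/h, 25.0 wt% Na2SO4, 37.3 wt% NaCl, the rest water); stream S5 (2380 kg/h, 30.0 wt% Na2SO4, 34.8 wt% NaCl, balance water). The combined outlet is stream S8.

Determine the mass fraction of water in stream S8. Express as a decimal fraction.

0.5059

Total flow out = 2250 + 1140 + 2380 = 5770 kg/h.
water in = 2250×0.734 + 1140×0.377 + 2380×0.352 = 2919 kg/h.
water mass fraction in S8 = 2919/5770 = 0.5059.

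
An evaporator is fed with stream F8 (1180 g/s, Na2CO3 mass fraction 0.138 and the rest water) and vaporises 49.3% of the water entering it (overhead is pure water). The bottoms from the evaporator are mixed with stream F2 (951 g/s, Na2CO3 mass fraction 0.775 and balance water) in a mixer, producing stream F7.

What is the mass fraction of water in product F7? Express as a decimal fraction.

Vapour removed = 0.493×0.862×1180 = 501.46 g/s; concentrate = 678.54 g/s.
water reaching the mixer = 515.7 (from concentrate) + 951×0.225 = 729.68 g/s.
Product flow = 678.54 + 951 = 1629.5 g/s; water fraction = 0.448.

0.448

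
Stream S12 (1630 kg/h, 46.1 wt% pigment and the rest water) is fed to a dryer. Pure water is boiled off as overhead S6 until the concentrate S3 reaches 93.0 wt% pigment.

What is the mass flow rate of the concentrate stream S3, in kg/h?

pigment is conserved: 1630×0.461 = 751.43 kg/h all reports to the concentrate.
Concentrate = 751.43/(target fraction) = 807.99 kg/h.

808 kg/h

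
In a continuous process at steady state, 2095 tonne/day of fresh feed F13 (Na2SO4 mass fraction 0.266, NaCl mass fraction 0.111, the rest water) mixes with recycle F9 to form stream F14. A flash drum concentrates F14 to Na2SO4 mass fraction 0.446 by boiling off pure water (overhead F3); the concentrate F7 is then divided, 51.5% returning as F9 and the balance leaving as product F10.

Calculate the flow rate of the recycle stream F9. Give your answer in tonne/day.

1327 tonne/day

Overall Na2SO4 balance (none leaves overhead): Na2SO4 in fresh feed = Na2SO4 in product, i.e. 2095×0.266 = (1−0.515)·F7·0.446.
F7 = 557.27/(0.446×0.485) = 2576.3 tonne/day.
Recycle F9 = 0.515×2576.3 = 1326.8 tonne/day.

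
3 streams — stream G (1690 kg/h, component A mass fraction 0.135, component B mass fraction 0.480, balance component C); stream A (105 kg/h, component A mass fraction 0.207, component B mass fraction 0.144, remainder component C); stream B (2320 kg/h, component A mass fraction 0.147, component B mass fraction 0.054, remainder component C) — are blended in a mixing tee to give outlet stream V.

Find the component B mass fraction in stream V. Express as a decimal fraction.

0.231

Total flow out = 1690 + 105 + 2320 = 4115 kg/h.
component B in = 1690×0.480 + 105×0.144 + 2320×0.054 = 951.6 kg/h.
component B mass fraction in V = 951.6/4115 = 0.231.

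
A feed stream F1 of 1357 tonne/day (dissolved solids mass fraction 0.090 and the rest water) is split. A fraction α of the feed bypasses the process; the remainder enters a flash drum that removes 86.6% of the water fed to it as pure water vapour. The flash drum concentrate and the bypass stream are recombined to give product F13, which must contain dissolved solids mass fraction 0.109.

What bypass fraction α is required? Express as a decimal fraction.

0.779

All 1357×0.090 = 122.13 tonne/day of dissolved solids reaches F13, so F13 = 122.13/0.109 = 1120.5 tonne/day and vapour = 236.54 tonne/day.
The evaporator receives (1−α)·1357 of feed at 0.910 water and removes 0.866 of that water:
0.866×0.910×(1−α)×1357 = 236.54
(1−α) = 236.54/1069.4 = 0.2212;  α = 0.7788.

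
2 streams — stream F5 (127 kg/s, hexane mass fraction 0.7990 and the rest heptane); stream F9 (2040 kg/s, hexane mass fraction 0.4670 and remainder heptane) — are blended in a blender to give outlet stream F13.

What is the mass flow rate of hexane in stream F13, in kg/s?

1054 kg/s

hexane out = hexane in = 127×0.799 + 2040×0.467 = 1054.2 kg/s.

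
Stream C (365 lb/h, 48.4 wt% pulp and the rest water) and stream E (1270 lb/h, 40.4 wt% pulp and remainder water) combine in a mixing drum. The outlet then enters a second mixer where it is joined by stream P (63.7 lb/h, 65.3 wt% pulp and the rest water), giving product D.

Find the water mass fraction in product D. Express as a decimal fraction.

Overall, product flow = 1698.7 lb/h.
water in = 365×0.516 + 1270×0.596 + 63.7×0.347 = 967.36 lb/h.
water fraction in D = 0.569.

0.569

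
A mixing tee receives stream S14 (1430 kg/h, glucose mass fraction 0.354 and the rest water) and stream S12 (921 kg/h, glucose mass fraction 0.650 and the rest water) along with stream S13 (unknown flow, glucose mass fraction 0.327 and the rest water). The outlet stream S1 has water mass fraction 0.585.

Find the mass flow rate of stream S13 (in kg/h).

1468 kg/h

Let S13 be the unknown flow. Total out = 2351 + S13.
water balance: 1246.1 + 0.673·S13 = 0.585·(2351 + S13)
(0.673 − 0.585)·S13 = 0.585×2351 − 1246.1 = 129.2
S13 = 129.2 / 0.088 = 1468.2 kg/h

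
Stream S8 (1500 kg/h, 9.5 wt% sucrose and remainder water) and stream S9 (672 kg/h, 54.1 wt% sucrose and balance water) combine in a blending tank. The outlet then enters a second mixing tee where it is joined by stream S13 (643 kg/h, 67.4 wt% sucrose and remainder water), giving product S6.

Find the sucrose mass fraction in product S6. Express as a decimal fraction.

Overall, product flow = 2815 kg/h.
sucrose in = 1500×0.095 + 672×0.541 + 643×0.674 = 939.43 kg/h.
sucrose fraction in S6 = 0.3337.

0.3337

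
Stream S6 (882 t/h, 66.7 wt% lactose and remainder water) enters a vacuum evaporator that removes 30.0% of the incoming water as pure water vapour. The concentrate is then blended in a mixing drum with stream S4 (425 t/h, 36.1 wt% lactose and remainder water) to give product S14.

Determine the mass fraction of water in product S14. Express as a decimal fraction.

Vapour removed = 0.300×0.333×882 = 88.112 t/h; concentrate = 793.89 t/h.
water reaching the mixer = 205.59 (from concentrate) + 425×0.639 = 477.17 t/h.
Product flow = 793.89 + 425 = 1218.9 t/h; water fraction = 0.391.

0.391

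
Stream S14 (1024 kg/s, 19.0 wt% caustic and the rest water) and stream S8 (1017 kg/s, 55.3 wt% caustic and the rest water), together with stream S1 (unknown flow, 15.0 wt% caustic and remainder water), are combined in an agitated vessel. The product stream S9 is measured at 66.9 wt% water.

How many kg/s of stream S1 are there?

449.7 kg/s

Let S1 be the unknown flow. Total out = 2041 + S1.
water balance: 1284 + 0.850·S1 = 0.669·(2041 + S1)
(0.850 − 0.669)·S1 = 0.669×2041 − 1284 = 81.39
S1 = 81.39 / 0.181 = 449.67 kg/s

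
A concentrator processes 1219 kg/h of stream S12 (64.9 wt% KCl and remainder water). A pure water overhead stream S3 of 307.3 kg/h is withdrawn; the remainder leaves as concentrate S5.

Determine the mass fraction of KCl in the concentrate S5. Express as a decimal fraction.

KCl is not removed: 1219×0.649 = 791.13 kg/h of KCl enters S5.
Concentrate = 1219 − 307.3 = 911.7 kg/h.
Mass fraction = 791.13/911.7 = 0.868.

0.868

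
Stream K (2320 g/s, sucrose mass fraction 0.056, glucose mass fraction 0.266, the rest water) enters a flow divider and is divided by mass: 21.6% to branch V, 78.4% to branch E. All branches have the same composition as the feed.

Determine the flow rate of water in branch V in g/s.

Branch V total = 0.216×2320 = 501.12 g/s.
water in V = 0.678×501.12 = 339.76 g/s.

339.8 g/s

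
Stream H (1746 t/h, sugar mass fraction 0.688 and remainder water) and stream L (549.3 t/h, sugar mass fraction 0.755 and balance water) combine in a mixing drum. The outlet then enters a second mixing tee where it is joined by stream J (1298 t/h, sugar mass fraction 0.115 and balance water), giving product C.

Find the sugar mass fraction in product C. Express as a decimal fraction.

Overall, product flow = 3593.3 t/h.
sugar in = 1746×0.688 + 549.3×0.755 + 1298×0.115 = 1765.2 t/h.
sugar fraction in C = 0.491.

0.491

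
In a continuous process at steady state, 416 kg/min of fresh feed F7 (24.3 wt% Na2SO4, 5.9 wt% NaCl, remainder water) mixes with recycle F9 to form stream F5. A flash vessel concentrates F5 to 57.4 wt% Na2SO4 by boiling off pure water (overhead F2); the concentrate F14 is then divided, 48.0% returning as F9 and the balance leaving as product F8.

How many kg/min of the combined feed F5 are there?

Overall Na2SO4 balance (none leaves overhead): Na2SO4 in fresh feed = Na2SO4 in product, i.e. 416×0.243 = (1−0.480)·F14·0.574.
F14 = 101.09/(0.574×0.520) = 338.68 kg/min.
Recycle F9 = 0.480×338.68 = 162.56 kg/min.
Combined feed F5 = 416 + 162.56 = 578.56 kg/min.

578.6 kg/min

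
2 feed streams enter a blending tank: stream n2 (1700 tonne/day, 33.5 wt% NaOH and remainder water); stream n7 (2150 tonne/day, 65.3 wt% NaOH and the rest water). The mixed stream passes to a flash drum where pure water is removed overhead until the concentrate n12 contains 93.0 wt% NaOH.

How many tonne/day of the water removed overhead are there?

NaOH entering = 1700×0.335 + 2150×0.653 = 1973.5 tonne/day.
All NaOH reports to n12, so n12 = 1973.5/0.930 = 2122 tonne/day.
Total feed = 3850 tonne/day; overhead = 3850 − 2122 = 1728 tonne/day.

1728 tonne/day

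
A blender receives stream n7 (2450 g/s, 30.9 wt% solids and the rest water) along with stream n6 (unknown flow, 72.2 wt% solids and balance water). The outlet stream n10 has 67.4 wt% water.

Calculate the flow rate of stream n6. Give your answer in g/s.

105.2 g/s

Let n6 be the unknown flow. Total out = 2450 + n6.
water balance: 1692.9 + 0.278·n6 = 0.674·(2450 + n6)
(0.278 − 0.674)·n6 = 0.674×2450 − 1692.9 = -41.65
n6 = -41.65 / -0.396 = 105.18 g/s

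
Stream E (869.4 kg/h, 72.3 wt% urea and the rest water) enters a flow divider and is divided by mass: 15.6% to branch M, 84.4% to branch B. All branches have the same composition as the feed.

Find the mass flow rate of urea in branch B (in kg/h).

Branch B total = 0.844×869.4 = 733.77 kg/h.
urea in B = 0.723×733.77 = 530.52 kg/h.

530.5 kg/h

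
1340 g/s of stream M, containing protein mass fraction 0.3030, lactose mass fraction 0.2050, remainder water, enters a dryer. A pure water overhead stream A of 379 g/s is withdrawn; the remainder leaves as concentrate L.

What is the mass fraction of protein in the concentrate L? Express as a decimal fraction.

protein is not removed: 1340×0.303 = 406.02 g/s of protein enters L.
Concentrate = 1340 − 379 = 961 g/s.
Mass fraction = 406.02/961 = 0.4225.

0.4225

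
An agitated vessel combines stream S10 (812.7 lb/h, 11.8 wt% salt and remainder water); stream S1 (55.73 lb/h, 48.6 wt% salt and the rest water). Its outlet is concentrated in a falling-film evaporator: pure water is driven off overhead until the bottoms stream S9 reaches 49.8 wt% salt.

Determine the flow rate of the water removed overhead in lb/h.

621.5 lb/h

salt entering = 812.7×0.118 + 55.73×0.486 = 122.98 lb/h.
All salt reports to S9, so S9 = 122.98/0.498 = 246.95 lb/h.
Total feed = 868.43 lb/h; overhead = 868.43 − 246.95 = 621.48 lb/h.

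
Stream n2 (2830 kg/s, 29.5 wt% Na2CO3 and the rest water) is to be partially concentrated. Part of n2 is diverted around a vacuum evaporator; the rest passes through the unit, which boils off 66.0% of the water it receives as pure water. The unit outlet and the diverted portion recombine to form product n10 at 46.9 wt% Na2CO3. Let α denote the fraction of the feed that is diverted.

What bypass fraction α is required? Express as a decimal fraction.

All 2830×0.295 = 834.85 kg/s of Na2CO3 reaches n10, so n10 = 834.85/0.469 = 1780.1 kg/s and vapour = 1049.9 kg/s.
The evaporator receives (1−α)·2830 of feed at 0.705 water and removes 0.660 of that water:
0.660×0.705×(1−α)×2830 = 1049.9
(1−α) = 1049.9/1316.8 = 0.7973;  α = 0.2027.

0.203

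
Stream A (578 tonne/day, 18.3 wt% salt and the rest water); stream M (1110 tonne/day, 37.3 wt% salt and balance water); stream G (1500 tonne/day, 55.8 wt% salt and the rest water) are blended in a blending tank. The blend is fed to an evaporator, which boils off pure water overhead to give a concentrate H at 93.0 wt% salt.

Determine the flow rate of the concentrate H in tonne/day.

1459 tonne/day

salt entering = 578×0.183 + 1110×0.373 + 1500×0.558 = 1356.8 tonne/day.
All salt reports to H, so H = 1356.8/0.930 = 1458.9 tonne/day.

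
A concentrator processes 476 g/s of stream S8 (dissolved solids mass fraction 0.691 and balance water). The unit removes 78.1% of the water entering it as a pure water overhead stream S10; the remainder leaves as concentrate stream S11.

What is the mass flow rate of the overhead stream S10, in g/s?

water entering = 476×0.309 = 147.08 g/s; overhead removed = 0.781×147.08 = 114.87 g/s.

114.9 g/s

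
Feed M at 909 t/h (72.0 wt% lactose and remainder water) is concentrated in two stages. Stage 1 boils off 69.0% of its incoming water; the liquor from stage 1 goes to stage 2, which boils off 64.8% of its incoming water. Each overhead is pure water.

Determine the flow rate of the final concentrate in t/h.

water in feed = 909×0.280 = 254.52 t/h.
After stage 1: water left = (1−0.690)×254.52 = 78.901; stream total = 733.38 t/h.
After stage 2: water left = (1−0.648)×78.901 = 27.773; final concentrate = 682.25 t/h.

682.3 t/h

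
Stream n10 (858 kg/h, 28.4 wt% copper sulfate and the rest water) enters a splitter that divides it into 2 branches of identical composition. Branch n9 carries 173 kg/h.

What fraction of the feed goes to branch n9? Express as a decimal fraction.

0.202

Fraction to n9 = 173/858 = 0.2016.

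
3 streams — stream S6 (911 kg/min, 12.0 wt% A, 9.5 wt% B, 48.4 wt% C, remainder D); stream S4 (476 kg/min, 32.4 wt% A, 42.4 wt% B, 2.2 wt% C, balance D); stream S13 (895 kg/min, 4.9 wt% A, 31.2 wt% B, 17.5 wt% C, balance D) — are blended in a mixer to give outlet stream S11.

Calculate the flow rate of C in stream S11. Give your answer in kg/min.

608 kg/min

C out = C in = 911×0.484 + 476×0.022 + 895×0.175 = 608.02 kg/min.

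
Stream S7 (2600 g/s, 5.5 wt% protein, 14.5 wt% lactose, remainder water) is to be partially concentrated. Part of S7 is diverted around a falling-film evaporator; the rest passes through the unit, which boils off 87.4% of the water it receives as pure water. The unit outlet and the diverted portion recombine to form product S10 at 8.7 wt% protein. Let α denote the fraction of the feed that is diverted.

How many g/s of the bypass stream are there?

1232 g/s

All 2600×0.055 = 143 g/s of protein reaches S10, so S10 = 143/0.087 = 1643.7 g/s and vapour = 956.32 g/s.
The evaporator receives (1−α)·2600 of feed at 0.800 water and removes 0.874 of that water:
0.874×0.800×(1−α)×2600 = 956.32
(1−α) = 956.32/1817.9 = 0.5261;  α = 0.4739.
Bypass flow = 0.4739×2600 = 1232.3 g/s.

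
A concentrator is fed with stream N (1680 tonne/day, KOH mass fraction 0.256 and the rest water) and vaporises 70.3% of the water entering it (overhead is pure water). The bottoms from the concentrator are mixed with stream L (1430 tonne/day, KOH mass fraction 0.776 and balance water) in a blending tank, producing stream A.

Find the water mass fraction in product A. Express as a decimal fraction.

0.310

Vapour removed = 0.703×0.744×1680 = 878.69 tonne/day; concentrate = 801.31 tonne/day.
water reaching the mixer = 371.23 (from concentrate) + 1430×0.224 = 691.55 tonne/day.
Product flow = 801.31 + 1430 = 2231.3 tonne/day; water fraction = 0.310.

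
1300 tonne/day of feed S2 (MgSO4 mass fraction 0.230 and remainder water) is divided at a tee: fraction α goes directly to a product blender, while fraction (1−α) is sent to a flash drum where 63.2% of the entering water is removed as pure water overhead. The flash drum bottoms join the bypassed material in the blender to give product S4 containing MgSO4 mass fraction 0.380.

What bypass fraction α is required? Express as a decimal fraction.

All 1300×0.230 = 299 tonne/day of MgSO4 reaches S4, so S4 = 299/0.380 = 786.84 tonne/day and vapour = 513.16 tonne/day.
The evaporator receives (1−α)·1300 of feed at 0.770 water and removes 0.632 of that water:
0.632×0.770×(1−α)×1300 = 513.16
(1−α) = 513.16/632.63 = 0.8111;  α = 0.1889.

0.189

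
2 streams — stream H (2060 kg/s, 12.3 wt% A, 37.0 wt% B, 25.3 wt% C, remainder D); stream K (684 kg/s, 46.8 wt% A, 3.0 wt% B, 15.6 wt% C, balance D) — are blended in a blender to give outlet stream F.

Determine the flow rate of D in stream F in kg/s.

759.9 kg/s

D out = D in = 2060×0.254 + 684×0.346 = 759.9 kg/s.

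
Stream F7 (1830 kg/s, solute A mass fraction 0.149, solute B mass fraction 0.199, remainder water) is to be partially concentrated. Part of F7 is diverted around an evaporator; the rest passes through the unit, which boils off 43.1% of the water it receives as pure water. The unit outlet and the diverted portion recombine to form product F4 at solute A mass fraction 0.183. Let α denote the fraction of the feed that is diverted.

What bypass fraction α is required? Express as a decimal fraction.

0.339

All 1830×0.149 = 272.67 kg/s of solute A reaches F4, so F4 = 272.67/0.183 = 1490 kg/s and vapour = 340 kg/s.
The evaporator receives (1−α)·1830 of feed at 0.652 water and removes 0.431 of that water:
0.431×0.652×(1−α)×1830 = 340
(1−α) = 340/514.25 = 0.6612;  α = 0.3388.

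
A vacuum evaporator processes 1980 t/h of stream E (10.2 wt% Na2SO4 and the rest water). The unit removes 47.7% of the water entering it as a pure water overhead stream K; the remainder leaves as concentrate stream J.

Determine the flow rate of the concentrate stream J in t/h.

1132 t/h

water entering = 1980×0.898 = 1778 t/h; overhead removed = 0.477×1778 = 848.13 t/h.
Concentrate = 1980 − 848.13 = 1131.9 t/h.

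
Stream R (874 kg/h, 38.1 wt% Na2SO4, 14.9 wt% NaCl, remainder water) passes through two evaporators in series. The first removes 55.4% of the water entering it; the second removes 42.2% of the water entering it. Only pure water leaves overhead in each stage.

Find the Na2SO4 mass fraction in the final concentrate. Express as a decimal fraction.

water in feed = 874×0.470 = 410.78 kg/h.
After stage 1: water left = (1−0.554)×410.78 = 183.21; stream total = 646.43 kg/h.
After stage 2: water left = (1−0.422)×183.21 = 105.89; final concentrate = 569.11 kg/h.
Na2SO4 fraction = 332.99/569.11 = 0.585.

0.585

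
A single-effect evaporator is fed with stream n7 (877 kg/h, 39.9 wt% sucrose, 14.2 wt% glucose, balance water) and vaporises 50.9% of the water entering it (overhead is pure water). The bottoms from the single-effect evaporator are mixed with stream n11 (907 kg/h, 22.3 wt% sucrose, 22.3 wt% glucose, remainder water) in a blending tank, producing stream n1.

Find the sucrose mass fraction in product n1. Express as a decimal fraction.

0.350

Vapour removed = 0.509×0.459×877 = 204.89 kg/h; concentrate = 672.11 kg/h.
sucrose reaching the mixer = 349.92 (from concentrate) + 907×0.223 = 552.18 kg/h.
Product flow = 672.11 + 907 = 1579.1 kg/h; sucrose fraction = 0.350.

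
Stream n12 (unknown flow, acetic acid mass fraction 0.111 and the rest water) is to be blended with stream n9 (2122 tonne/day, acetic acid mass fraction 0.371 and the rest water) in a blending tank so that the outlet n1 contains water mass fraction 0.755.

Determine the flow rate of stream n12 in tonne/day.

1995 tonne/day

Let n12 be the unknown flow. Total out = 2122 + n12.
water balance: 1334.7 + 0.889·n12 = 0.755·(2122 + n12)
(0.889 − 0.755)·n12 = 0.755×2122 − 1334.7 = 267.37
n12 = 267.37 / 0.134 = 1995.3 tonne/day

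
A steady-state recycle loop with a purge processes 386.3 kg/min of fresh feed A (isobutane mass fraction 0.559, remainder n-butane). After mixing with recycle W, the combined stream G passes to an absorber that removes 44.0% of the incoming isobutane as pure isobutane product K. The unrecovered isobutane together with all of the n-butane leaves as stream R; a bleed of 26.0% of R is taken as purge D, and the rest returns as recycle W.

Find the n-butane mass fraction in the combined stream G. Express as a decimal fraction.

0.640

n-butane enters only via A and leaves only via the purge: 386.3×0.441 = 0.260×(n-butane in R), and the absorber passes all n-butane, so n-butane in G = n-butane in R = 655.22 kg/min.
isobutane in G: m_A = 386.3×0.559 + (1−0.260)·(1−0.440)·m_A, so m_A = 215.94/0.5856 = 368.75 kg/min.
G = 368.75 + 655.22 = 1024 kg/min.
n-butane fraction in G = 655.22/1024 = 0.640.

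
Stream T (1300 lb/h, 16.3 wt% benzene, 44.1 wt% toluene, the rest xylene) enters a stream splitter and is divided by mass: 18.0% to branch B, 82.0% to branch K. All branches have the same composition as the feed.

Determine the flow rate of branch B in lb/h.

234 lb/h

Branch B flow = 0.180×1300 = 234 lb/h.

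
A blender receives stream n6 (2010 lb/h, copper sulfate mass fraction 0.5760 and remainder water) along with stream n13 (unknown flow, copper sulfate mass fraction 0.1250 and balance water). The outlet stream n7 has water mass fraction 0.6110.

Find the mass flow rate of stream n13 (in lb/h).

Let n13 be the unknown flow. Total out = 2010 + n13.
water balance: 852.24 + 0.875·n13 = 0.611·(2010 + n13)
(0.875 − 0.611)·n13 = 0.611×2010 − 852.24 = 375.87
n13 = 375.87 / 0.264 = 1423.7 lb/h

1424 lb/h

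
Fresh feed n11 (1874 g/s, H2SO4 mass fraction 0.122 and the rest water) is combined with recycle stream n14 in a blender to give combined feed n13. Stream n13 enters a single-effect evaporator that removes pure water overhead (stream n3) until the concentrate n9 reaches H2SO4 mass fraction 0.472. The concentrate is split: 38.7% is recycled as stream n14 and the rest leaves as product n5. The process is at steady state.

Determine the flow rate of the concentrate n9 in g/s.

790.2 g/s

Overall H2SO4 balance (none leaves overhead): H2SO4 in fresh feed = H2SO4 in product, i.e. 1874×0.122 = (1−0.387)·n9·0.472.
n9 = 228.63/(0.472×0.613) = 790.18 g/s.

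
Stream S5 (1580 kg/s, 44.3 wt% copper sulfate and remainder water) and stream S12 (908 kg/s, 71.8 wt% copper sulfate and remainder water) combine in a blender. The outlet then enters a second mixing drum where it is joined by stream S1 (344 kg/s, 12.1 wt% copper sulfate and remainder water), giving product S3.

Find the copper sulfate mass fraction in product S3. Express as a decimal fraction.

Overall, product flow = 2832 kg/s.
copper sulfate in = 1580×0.443 + 908×0.718 + 344×0.121 = 1393.5 kg/s.
copper sulfate fraction in S3 = 0.492.

0.492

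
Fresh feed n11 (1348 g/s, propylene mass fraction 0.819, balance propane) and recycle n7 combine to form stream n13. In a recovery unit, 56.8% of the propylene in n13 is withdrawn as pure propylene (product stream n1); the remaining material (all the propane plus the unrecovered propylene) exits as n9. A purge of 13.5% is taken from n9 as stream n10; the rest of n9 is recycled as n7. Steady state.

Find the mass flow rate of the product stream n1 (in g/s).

1001 g/s

propylene in n13: m_A = 1348×0.819 + (1−0.135)·(1−0.568)·m_A, so m_A = 1104/0.6263 = 1762.7 g/s.
Product n1 = 0.568×1762.7 = 1001.2 g/s.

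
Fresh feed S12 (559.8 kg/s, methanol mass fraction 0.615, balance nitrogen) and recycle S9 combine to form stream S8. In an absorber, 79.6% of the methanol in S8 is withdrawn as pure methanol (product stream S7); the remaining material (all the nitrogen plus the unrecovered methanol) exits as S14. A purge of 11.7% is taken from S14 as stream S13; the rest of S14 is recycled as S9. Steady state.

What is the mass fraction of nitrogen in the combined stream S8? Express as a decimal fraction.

nitrogen enters only via S12 and leaves only via the purge: 559.8×0.385 = 0.117×(nitrogen in S14), and the absorber passes all nitrogen, so nitrogen in S8 = nitrogen in S14 = 1842.1 kg/s.
methanol in S8: m_A = 559.8×0.615 + (1−0.117)·(1−0.796)·m_A, so m_A = 344.28/0.8199 = 419.92 kg/s.
S8 = 419.92 + 1842.1 = 2262 kg/s.
nitrogen fraction in S8 = 1842.1/2262 = 0.814.

0.814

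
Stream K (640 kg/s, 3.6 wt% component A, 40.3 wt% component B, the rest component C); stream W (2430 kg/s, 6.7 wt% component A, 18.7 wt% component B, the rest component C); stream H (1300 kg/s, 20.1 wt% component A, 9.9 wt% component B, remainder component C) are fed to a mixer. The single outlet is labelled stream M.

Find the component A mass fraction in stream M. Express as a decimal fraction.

0.102

Total flow out = 640 + 2430 + 1300 = 4370 kg/s.
component A in = 640×0.036 + 2430×0.067 + 1300×0.201 = 447.15 kg/s.
component A mass fraction in M = 447.15/4370 = 0.102.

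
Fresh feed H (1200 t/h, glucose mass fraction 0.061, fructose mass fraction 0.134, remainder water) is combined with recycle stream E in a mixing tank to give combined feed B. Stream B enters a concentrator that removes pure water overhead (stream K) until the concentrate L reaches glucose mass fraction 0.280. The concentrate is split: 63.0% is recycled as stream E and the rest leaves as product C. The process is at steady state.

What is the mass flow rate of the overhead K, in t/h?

938.6 t/h

Overall glucose balance (none leaves overhead): glucose in fresh feed = glucose in product, i.e. 1200×0.061 = (1−0.630)·L·0.280.
L = 73.2/(0.280×0.370) = 706.56 t/h.
Recycle E = 0.630×706.56 = 445.14 t/h.
Combined feed B = 1200 + 445.14 = 1645.1 t/h.
Overhead K = B − L = 1645.1 − 706.56 = 938.57 t/h.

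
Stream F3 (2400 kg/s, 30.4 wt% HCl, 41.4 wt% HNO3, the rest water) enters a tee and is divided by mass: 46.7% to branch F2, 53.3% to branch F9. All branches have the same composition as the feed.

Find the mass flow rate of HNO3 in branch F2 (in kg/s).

Branch F2 total = 0.467×2400 = 1120.8 kg/s.
HNO3 in F2 = 0.414×1120.8 = 464.01 kg/s.

464 kg/s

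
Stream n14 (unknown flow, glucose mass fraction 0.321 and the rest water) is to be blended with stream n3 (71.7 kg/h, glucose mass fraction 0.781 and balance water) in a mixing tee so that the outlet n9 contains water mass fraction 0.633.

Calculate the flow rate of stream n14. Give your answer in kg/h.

Let n14 be the unknown flow. Total out = 71.7 + n14.
water balance: 15.702 + 0.679·n14 = 0.633·(71.7 + n14)
(0.679 − 0.633)·n14 = 0.633×71.7 − 15.702 = 29.684
n14 = 29.684 / 0.046 = 645.3 kg/h

645.3 kg/h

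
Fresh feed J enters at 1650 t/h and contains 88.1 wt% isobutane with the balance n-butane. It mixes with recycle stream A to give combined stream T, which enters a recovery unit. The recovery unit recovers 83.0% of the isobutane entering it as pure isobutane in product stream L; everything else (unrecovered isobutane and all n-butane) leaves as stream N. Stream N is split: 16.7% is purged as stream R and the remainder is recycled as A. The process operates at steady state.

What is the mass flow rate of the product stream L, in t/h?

1406 t/h

isobutane in T: m_A = 1650×0.881 + (1−0.167)·(1−0.830)·m_A, so m_A = 1453.7/0.8584 = 1693.5 t/h.
Product L = 0.830×1693.5 = 1405.6 t/h.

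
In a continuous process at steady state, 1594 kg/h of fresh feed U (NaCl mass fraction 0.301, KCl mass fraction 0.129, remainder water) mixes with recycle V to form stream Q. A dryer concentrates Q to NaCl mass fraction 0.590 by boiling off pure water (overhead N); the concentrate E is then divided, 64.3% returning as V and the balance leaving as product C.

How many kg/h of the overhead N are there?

780.8 kg/h

Overall NaCl balance (none leaves overhead): NaCl in fresh feed = NaCl in product, i.e. 1594×0.301 = (1−0.643)·E·0.590.
E = 479.79/(0.590×0.357) = 2277.9 kg/h.
Recycle V = 0.643×2277.9 = 1464.7 kg/h.
Combined feed Q = 1594 + 1464.7 = 3058.7 kg/h.
Overhead N = Q − E = 3058.7 − 2277.9 = 780.79 kg/h.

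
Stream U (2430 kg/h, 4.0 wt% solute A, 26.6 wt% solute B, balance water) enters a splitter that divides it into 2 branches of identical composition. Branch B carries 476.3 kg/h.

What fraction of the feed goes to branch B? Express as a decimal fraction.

Fraction to B = 476.3/2430 = 0.1960.

0.196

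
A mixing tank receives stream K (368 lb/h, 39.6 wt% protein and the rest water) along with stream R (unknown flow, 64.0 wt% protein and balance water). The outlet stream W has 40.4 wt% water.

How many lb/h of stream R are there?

Let R be the unknown flow. Total out = 368 + R.
water balance: 222.27 + 0.360·R = 0.404·(368 + R)
(0.360 − 0.404)·R = 0.404×368 − 222.27 = -73.6
R = -73.6 / -0.044 = 1672.7 lb/h

1673 lb/h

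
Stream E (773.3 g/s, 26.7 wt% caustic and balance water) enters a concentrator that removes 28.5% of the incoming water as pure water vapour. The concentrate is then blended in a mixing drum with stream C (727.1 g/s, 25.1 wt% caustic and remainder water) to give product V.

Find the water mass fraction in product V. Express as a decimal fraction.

0.709

Vapour removed = 0.285×0.733×773.3 = 161.55 g/s; concentrate = 611.75 g/s.
water reaching the mixer = 405.28 (from concentrate) + 727.1×0.749 = 949.88 g/s.
Product flow = 611.75 + 727.1 = 1338.9 g/s; water fraction = 0.709.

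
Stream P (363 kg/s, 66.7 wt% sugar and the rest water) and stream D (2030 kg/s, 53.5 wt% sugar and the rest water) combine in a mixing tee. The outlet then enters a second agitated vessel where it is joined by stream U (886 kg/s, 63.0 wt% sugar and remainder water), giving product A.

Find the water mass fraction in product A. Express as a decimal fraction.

0.425

Overall, product flow = 3279 kg/s.
water in = 363×0.333 + 2030×0.465 + 886×0.370 = 1392.6 kg/s.
water fraction in A = 0.425.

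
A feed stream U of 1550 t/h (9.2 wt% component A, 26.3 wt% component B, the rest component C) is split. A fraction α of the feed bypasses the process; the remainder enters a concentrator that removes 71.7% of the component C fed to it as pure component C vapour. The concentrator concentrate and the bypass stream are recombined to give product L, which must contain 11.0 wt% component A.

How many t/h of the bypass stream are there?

All 1550×0.092 = 142.6 t/h of component A reaches L, so L = 142.6/0.110 = 1296.4 t/h and vapour = 253.64 t/h.
The evaporator receives (1−α)·1550 of feed at 0.645 component C and removes 0.717 of that component C:
0.717×0.645×(1−α)×1550 = 253.64
(1−α) = 253.64/716.82 = 0.3538;  α = 0.6462.
Bypass flow = 0.6462×1550 = 1001.6 t/h.

1002 t/h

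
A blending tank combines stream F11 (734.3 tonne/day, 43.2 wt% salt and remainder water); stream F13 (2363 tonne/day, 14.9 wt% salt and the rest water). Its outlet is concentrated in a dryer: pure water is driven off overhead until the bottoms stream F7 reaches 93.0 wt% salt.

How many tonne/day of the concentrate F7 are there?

salt entering = 734.3×0.432 + 2363×0.149 = 669.3 tonne/day.
All salt reports to F7, so F7 = 669.3/0.930 = 719.68 tonne/day.

719.7 tonne/day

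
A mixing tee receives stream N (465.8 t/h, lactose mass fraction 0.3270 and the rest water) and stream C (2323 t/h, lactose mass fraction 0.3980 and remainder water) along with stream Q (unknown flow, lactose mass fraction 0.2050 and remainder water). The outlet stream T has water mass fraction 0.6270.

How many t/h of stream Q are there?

218.1 t/h

Let Q be the unknown flow. Total out = 2788.8 + Q.
water balance: 1711.9 + 0.795·Q = 0.627·(2788.8 + Q)
(0.795 − 0.627)·Q = 0.627×2788.8 − 1711.9 = 36.648
Q = 36.648 / 0.168 = 218.14 t/h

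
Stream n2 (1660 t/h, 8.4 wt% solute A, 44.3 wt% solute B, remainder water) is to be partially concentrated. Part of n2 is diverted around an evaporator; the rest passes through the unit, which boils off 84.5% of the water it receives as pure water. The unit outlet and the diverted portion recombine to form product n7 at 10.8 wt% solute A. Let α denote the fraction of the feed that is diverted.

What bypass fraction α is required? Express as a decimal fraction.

0.444

All 1660×0.084 = 139.44 t/h of solute A reaches n7, so n7 = 139.44/0.108 = 1291.1 t/h and vapour = 368.89 t/h.
The evaporator receives (1−α)·1660 of feed at 0.473 water and removes 0.845 of that water:
0.845×0.473×(1−α)×1660 = 368.89
(1−α) = 368.89/663.48 = 0.5560;  α = 0.4440.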